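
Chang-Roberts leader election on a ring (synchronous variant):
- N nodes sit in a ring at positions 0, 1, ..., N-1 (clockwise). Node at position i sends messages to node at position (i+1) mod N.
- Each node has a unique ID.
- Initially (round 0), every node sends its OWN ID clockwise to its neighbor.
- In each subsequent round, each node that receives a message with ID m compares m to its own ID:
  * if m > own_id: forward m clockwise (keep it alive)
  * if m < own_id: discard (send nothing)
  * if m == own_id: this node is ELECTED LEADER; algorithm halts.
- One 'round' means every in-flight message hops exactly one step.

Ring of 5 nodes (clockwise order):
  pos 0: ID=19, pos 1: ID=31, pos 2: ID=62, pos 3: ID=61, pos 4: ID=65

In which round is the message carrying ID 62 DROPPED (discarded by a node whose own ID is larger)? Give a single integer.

Round 1: pos1(id31) recv 19: drop; pos2(id62) recv 31: drop; pos3(id61) recv 62: fwd; pos4(id65) recv 61: drop; pos0(id19) recv 65: fwd
Round 2: pos4(id65) recv 62: drop; pos1(id31) recv 65: fwd
Round 3: pos2(id62) recv 65: fwd
Round 4: pos3(id61) recv 65: fwd
Round 5: pos4(id65) recv 65: ELECTED
Message ID 62 originates at pos 2; dropped at pos 4 in round 2

Answer: 2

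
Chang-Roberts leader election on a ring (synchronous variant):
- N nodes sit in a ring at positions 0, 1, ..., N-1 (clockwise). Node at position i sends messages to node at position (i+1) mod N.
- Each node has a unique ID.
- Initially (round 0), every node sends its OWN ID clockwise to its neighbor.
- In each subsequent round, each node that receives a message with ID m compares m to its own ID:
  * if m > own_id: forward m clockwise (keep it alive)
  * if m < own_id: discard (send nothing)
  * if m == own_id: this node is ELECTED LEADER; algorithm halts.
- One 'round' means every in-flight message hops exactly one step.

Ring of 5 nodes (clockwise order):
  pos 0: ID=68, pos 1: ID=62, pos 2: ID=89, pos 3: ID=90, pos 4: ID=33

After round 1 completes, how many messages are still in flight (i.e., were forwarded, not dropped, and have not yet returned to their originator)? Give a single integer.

Answer: 2

Derivation:
Round 1: pos1(id62) recv 68: fwd; pos2(id89) recv 62: drop; pos3(id90) recv 89: drop; pos4(id33) recv 90: fwd; pos0(id68) recv 33: drop
After round 1: 2 messages still in flight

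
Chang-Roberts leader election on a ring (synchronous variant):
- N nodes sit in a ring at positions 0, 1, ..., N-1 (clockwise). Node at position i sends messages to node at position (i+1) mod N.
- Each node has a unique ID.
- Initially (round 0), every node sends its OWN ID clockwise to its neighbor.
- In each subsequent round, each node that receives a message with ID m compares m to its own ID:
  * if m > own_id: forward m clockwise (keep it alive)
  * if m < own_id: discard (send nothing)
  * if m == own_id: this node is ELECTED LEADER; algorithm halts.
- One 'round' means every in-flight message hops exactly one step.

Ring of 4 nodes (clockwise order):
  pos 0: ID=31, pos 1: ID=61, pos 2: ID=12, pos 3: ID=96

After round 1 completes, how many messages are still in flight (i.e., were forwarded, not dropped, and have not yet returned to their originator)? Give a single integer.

Answer: 2

Derivation:
Round 1: pos1(id61) recv 31: drop; pos2(id12) recv 61: fwd; pos3(id96) recv 12: drop; pos0(id31) recv 96: fwd
After round 1: 2 messages still in flight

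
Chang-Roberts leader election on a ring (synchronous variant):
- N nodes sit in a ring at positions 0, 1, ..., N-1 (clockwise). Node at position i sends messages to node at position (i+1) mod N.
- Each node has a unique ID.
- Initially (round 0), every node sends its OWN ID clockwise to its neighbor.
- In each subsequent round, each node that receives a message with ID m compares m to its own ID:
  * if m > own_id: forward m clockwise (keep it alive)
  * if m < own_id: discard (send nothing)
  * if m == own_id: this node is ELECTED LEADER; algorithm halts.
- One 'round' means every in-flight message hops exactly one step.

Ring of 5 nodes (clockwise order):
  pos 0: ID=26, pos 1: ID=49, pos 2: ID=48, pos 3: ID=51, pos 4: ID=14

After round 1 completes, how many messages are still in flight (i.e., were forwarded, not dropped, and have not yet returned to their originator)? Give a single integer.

Answer: 2

Derivation:
Round 1: pos1(id49) recv 26: drop; pos2(id48) recv 49: fwd; pos3(id51) recv 48: drop; pos4(id14) recv 51: fwd; pos0(id26) recv 14: drop
After round 1: 2 messages still in flight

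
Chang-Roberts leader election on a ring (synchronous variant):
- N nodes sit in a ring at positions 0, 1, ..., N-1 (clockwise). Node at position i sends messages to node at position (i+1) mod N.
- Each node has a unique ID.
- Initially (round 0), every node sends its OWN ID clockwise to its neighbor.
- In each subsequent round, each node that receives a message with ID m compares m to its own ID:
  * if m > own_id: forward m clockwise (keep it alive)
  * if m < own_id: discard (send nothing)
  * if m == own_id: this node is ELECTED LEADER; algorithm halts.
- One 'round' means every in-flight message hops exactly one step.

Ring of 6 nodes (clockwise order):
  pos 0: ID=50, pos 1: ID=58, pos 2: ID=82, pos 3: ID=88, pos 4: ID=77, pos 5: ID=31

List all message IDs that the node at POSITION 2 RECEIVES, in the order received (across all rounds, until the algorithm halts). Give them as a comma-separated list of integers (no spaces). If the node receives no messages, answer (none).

Round 1: pos1(id58) recv 50: drop; pos2(id82) recv 58: drop; pos3(id88) recv 82: drop; pos4(id77) recv 88: fwd; pos5(id31) recv 77: fwd; pos0(id50) recv 31: drop
Round 2: pos5(id31) recv 88: fwd; pos0(id50) recv 77: fwd
Round 3: pos0(id50) recv 88: fwd; pos1(id58) recv 77: fwd
Round 4: pos1(id58) recv 88: fwd; pos2(id82) recv 77: drop
Round 5: pos2(id82) recv 88: fwd
Round 6: pos3(id88) recv 88: ELECTED

Answer: 58,77,88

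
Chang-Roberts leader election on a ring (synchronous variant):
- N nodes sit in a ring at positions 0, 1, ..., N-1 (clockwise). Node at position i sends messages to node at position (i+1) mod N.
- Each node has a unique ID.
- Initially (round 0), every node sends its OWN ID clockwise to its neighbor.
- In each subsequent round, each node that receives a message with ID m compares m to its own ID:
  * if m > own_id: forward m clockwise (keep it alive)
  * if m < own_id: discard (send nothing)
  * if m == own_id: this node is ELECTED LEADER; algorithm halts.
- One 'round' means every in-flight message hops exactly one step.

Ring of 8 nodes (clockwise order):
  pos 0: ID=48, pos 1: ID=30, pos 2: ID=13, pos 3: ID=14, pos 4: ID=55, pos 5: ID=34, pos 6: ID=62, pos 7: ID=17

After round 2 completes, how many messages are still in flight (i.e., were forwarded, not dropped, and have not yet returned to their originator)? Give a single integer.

Round 1: pos1(id30) recv 48: fwd; pos2(id13) recv 30: fwd; pos3(id14) recv 13: drop; pos4(id55) recv 14: drop; pos5(id34) recv 55: fwd; pos6(id62) recv 34: drop; pos7(id17) recv 62: fwd; pos0(id48) recv 17: drop
Round 2: pos2(id13) recv 48: fwd; pos3(id14) recv 30: fwd; pos6(id62) recv 55: drop; pos0(id48) recv 62: fwd
After round 2: 3 messages still in flight

Answer: 3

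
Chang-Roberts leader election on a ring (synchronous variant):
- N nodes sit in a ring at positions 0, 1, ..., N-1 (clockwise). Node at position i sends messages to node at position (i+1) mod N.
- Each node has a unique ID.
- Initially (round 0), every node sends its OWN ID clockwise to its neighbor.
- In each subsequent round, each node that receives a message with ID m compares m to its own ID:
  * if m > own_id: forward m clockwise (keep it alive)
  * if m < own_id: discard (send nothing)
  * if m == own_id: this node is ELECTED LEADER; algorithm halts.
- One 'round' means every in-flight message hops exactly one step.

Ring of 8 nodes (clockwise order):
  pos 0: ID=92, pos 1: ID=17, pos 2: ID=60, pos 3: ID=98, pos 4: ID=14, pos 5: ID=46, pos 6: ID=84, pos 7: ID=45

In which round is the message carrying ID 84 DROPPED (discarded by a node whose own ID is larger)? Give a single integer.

Round 1: pos1(id17) recv 92: fwd; pos2(id60) recv 17: drop; pos3(id98) recv 60: drop; pos4(id14) recv 98: fwd; pos5(id46) recv 14: drop; pos6(id84) recv 46: drop; pos7(id45) recv 84: fwd; pos0(id92) recv 45: drop
Round 2: pos2(id60) recv 92: fwd; pos5(id46) recv 98: fwd; pos0(id92) recv 84: drop
Round 3: pos3(id98) recv 92: drop; pos6(id84) recv 98: fwd
Round 4: pos7(id45) recv 98: fwd
Round 5: pos0(id92) recv 98: fwd
Round 6: pos1(id17) recv 98: fwd
Round 7: pos2(id60) recv 98: fwd
Round 8: pos3(id98) recv 98: ELECTED
Message ID 84 originates at pos 6; dropped at pos 0 in round 2

Answer: 2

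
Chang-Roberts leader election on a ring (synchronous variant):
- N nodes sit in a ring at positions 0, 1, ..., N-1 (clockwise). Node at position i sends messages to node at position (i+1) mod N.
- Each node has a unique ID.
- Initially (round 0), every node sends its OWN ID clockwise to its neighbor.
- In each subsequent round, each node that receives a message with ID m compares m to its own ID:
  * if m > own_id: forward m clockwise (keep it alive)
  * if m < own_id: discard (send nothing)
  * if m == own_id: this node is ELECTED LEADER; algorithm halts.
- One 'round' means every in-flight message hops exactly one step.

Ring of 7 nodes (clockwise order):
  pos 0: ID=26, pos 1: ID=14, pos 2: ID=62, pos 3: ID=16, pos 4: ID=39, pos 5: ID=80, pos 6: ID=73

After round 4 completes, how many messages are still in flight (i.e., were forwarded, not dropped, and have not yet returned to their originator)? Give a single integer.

Answer: 2

Derivation:
Round 1: pos1(id14) recv 26: fwd; pos2(id62) recv 14: drop; pos3(id16) recv 62: fwd; pos4(id39) recv 16: drop; pos5(id80) recv 39: drop; pos6(id73) recv 80: fwd; pos0(id26) recv 73: fwd
Round 2: pos2(id62) recv 26: drop; pos4(id39) recv 62: fwd; pos0(id26) recv 80: fwd; pos1(id14) recv 73: fwd
Round 3: pos5(id80) recv 62: drop; pos1(id14) recv 80: fwd; pos2(id62) recv 73: fwd
Round 4: pos2(id62) recv 80: fwd; pos3(id16) recv 73: fwd
After round 4: 2 messages still in flight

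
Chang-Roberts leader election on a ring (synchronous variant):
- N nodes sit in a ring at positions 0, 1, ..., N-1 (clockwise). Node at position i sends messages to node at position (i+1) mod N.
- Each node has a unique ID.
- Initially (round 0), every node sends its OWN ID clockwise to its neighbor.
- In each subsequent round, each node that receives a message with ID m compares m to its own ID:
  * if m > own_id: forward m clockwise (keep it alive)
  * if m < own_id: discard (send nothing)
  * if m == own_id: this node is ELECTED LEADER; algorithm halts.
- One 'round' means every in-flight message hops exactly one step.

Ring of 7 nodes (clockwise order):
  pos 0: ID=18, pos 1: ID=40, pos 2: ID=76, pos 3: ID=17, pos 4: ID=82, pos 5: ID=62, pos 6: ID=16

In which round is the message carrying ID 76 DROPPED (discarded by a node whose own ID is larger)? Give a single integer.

Answer: 2

Derivation:
Round 1: pos1(id40) recv 18: drop; pos2(id76) recv 40: drop; pos3(id17) recv 76: fwd; pos4(id82) recv 17: drop; pos5(id62) recv 82: fwd; pos6(id16) recv 62: fwd; pos0(id18) recv 16: drop
Round 2: pos4(id82) recv 76: drop; pos6(id16) recv 82: fwd; pos0(id18) recv 62: fwd
Round 3: pos0(id18) recv 82: fwd; pos1(id40) recv 62: fwd
Round 4: pos1(id40) recv 82: fwd; pos2(id76) recv 62: drop
Round 5: pos2(id76) recv 82: fwd
Round 6: pos3(id17) recv 82: fwd
Round 7: pos4(id82) recv 82: ELECTED
Message ID 76 originates at pos 2; dropped at pos 4 in round 2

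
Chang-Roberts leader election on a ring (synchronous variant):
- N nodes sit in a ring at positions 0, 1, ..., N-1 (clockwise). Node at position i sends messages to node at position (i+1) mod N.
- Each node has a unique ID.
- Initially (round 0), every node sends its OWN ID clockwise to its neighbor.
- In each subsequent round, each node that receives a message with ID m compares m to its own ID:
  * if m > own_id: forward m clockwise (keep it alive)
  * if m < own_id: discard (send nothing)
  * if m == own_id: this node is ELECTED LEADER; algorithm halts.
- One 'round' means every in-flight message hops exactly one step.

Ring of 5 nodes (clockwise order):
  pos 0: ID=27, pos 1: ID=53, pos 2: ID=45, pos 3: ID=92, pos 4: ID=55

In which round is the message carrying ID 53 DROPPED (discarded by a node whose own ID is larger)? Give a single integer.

Answer: 2

Derivation:
Round 1: pos1(id53) recv 27: drop; pos2(id45) recv 53: fwd; pos3(id92) recv 45: drop; pos4(id55) recv 92: fwd; pos0(id27) recv 55: fwd
Round 2: pos3(id92) recv 53: drop; pos0(id27) recv 92: fwd; pos1(id53) recv 55: fwd
Round 3: pos1(id53) recv 92: fwd; pos2(id45) recv 55: fwd
Round 4: pos2(id45) recv 92: fwd; pos3(id92) recv 55: drop
Round 5: pos3(id92) recv 92: ELECTED
Message ID 53 originates at pos 1; dropped at pos 3 in round 2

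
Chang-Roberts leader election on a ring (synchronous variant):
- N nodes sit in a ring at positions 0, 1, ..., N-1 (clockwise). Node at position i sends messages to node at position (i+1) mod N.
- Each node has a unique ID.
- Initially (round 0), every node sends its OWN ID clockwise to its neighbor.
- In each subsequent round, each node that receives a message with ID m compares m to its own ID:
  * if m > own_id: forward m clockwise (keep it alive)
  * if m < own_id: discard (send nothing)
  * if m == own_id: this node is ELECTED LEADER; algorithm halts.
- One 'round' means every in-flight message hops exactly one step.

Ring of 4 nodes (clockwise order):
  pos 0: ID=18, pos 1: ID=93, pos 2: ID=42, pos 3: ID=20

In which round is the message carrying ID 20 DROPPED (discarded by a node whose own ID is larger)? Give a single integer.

Answer: 2

Derivation:
Round 1: pos1(id93) recv 18: drop; pos2(id42) recv 93: fwd; pos3(id20) recv 42: fwd; pos0(id18) recv 20: fwd
Round 2: pos3(id20) recv 93: fwd; pos0(id18) recv 42: fwd; pos1(id93) recv 20: drop
Round 3: pos0(id18) recv 93: fwd; pos1(id93) recv 42: drop
Round 4: pos1(id93) recv 93: ELECTED
Message ID 20 originates at pos 3; dropped at pos 1 in round 2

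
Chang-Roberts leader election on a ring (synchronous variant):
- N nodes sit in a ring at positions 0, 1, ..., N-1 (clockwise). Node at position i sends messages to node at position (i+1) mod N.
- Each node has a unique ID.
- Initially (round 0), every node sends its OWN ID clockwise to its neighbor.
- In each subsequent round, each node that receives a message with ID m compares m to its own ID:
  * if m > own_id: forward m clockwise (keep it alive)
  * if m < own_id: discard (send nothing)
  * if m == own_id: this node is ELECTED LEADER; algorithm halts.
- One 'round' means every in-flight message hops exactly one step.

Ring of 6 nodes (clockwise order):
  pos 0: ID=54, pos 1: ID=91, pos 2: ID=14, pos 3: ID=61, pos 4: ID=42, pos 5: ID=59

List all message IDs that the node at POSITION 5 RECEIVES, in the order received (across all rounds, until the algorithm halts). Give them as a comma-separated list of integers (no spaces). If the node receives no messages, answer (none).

Answer: 42,61,91

Derivation:
Round 1: pos1(id91) recv 54: drop; pos2(id14) recv 91: fwd; pos3(id61) recv 14: drop; pos4(id42) recv 61: fwd; pos5(id59) recv 42: drop; pos0(id54) recv 59: fwd
Round 2: pos3(id61) recv 91: fwd; pos5(id59) recv 61: fwd; pos1(id91) recv 59: drop
Round 3: pos4(id42) recv 91: fwd; pos0(id54) recv 61: fwd
Round 4: pos5(id59) recv 91: fwd; pos1(id91) recv 61: drop
Round 5: pos0(id54) recv 91: fwd
Round 6: pos1(id91) recv 91: ELECTED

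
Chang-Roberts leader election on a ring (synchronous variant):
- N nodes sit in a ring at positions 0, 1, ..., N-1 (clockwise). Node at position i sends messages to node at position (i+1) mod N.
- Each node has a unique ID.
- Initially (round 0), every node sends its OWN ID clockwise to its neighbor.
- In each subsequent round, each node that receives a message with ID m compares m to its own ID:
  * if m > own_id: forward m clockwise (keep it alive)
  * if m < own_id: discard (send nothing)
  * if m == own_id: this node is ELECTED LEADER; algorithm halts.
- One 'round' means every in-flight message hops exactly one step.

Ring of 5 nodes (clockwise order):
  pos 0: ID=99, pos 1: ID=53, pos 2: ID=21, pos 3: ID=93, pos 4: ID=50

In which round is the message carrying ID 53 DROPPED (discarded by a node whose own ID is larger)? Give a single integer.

Round 1: pos1(id53) recv 99: fwd; pos2(id21) recv 53: fwd; pos3(id93) recv 21: drop; pos4(id50) recv 93: fwd; pos0(id99) recv 50: drop
Round 2: pos2(id21) recv 99: fwd; pos3(id93) recv 53: drop; pos0(id99) recv 93: drop
Round 3: pos3(id93) recv 99: fwd
Round 4: pos4(id50) recv 99: fwd
Round 5: pos0(id99) recv 99: ELECTED
Message ID 53 originates at pos 1; dropped at pos 3 in round 2

Answer: 2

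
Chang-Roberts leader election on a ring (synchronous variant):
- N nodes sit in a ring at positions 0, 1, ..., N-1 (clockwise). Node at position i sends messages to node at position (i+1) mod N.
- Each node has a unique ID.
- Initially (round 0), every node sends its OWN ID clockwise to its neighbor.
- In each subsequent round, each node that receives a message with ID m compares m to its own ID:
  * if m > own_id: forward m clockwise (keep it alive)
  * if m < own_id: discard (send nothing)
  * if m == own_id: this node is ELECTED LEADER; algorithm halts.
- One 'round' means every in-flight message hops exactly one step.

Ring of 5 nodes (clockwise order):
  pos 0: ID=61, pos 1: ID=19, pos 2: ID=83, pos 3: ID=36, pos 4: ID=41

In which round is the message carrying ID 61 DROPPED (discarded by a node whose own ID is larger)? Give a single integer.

Answer: 2

Derivation:
Round 1: pos1(id19) recv 61: fwd; pos2(id83) recv 19: drop; pos3(id36) recv 83: fwd; pos4(id41) recv 36: drop; pos0(id61) recv 41: drop
Round 2: pos2(id83) recv 61: drop; pos4(id41) recv 83: fwd
Round 3: pos0(id61) recv 83: fwd
Round 4: pos1(id19) recv 83: fwd
Round 5: pos2(id83) recv 83: ELECTED
Message ID 61 originates at pos 0; dropped at pos 2 in round 2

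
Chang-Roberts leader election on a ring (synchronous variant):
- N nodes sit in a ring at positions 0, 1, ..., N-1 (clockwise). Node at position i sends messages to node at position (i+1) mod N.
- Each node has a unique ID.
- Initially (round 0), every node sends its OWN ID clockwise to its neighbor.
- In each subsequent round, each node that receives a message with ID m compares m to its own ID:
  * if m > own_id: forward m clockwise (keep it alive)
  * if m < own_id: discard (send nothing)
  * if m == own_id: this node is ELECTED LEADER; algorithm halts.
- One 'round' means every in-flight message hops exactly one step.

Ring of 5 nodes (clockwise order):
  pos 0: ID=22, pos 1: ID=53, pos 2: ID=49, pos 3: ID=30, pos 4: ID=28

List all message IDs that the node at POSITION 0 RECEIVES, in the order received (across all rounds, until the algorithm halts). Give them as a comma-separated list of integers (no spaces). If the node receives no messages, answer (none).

Answer: 28,30,49,53

Derivation:
Round 1: pos1(id53) recv 22: drop; pos2(id49) recv 53: fwd; pos3(id30) recv 49: fwd; pos4(id28) recv 30: fwd; pos0(id22) recv 28: fwd
Round 2: pos3(id30) recv 53: fwd; pos4(id28) recv 49: fwd; pos0(id22) recv 30: fwd; pos1(id53) recv 28: drop
Round 3: pos4(id28) recv 53: fwd; pos0(id22) recv 49: fwd; pos1(id53) recv 30: drop
Round 4: pos0(id22) recv 53: fwd; pos1(id53) recv 49: drop
Round 5: pos1(id53) recv 53: ELECTED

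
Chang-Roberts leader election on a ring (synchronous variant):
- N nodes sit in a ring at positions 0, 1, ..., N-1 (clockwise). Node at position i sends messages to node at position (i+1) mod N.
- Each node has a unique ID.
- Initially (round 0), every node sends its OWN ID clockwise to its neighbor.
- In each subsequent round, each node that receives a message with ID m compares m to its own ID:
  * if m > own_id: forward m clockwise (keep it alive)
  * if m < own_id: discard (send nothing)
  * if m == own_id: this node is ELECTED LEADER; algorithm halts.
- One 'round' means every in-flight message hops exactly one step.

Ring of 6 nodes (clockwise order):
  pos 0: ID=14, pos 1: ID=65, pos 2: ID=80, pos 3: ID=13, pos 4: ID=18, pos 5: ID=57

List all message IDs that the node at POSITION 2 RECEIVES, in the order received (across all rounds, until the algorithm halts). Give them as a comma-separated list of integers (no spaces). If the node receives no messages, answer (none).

Answer: 65,80

Derivation:
Round 1: pos1(id65) recv 14: drop; pos2(id80) recv 65: drop; pos3(id13) recv 80: fwd; pos4(id18) recv 13: drop; pos5(id57) recv 18: drop; pos0(id14) recv 57: fwd
Round 2: pos4(id18) recv 80: fwd; pos1(id65) recv 57: drop
Round 3: pos5(id57) recv 80: fwd
Round 4: pos0(id14) recv 80: fwd
Round 5: pos1(id65) recv 80: fwd
Round 6: pos2(id80) recv 80: ELECTED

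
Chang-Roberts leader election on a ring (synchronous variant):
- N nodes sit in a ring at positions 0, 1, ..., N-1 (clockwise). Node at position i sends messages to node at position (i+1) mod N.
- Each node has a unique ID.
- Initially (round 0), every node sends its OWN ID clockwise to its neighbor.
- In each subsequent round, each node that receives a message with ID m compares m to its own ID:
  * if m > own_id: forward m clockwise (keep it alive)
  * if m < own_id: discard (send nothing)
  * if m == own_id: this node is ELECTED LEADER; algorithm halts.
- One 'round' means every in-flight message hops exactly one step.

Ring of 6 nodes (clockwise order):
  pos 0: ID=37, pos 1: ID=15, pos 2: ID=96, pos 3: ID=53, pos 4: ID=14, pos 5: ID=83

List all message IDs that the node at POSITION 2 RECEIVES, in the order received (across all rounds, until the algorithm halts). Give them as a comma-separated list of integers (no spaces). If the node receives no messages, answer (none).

Round 1: pos1(id15) recv 37: fwd; pos2(id96) recv 15: drop; pos3(id53) recv 96: fwd; pos4(id14) recv 53: fwd; pos5(id83) recv 14: drop; pos0(id37) recv 83: fwd
Round 2: pos2(id96) recv 37: drop; pos4(id14) recv 96: fwd; pos5(id83) recv 53: drop; pos1(id15) recv 83: fwd
Round 3: pos5(id83) recv 96: fwd; pos2(id96) recv 83: drop
Round 4: pos0(id37) recv 96: fwd
Round 5: pos1(id15) recv 96: fwd
Round 6: pos2(id96) recv 96: ELECTED

Answer: 15,37,83,96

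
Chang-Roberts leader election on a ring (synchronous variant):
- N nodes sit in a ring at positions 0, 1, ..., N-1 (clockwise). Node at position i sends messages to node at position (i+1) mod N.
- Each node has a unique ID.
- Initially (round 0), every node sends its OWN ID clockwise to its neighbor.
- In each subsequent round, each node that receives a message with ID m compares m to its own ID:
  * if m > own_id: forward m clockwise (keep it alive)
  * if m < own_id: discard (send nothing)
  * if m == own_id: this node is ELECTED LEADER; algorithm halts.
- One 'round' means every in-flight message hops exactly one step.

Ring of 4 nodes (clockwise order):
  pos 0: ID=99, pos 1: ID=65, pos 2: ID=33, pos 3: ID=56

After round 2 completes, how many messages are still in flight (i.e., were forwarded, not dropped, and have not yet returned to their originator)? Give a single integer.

Round 1: pos1(id65) recv 99: fwd; pos2(id33) recv 65: fwd; pos3(id56) recv 33: drop; pos0(id99) recv 56: drop
Round 2: pos2(id33) recv 99: fwd; pos3(id56) recv 65: fwd
After round 2: 2 messages still in flight

Answer: 2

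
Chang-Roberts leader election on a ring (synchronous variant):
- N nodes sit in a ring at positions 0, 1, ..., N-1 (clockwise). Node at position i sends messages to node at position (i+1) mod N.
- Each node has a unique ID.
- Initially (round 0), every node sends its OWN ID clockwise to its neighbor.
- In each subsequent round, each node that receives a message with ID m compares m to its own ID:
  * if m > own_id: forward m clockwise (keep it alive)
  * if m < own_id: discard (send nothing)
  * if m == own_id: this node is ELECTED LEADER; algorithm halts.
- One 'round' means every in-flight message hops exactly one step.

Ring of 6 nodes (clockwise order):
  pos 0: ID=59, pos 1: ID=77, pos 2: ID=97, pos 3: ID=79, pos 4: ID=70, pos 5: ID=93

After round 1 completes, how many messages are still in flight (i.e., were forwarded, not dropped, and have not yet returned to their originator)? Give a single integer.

Round 1: pos1(id77) recv 59: drop; pos2(id97) recv 77: drop; pos3(id79) recv 97: fwd; pos4(id70) recv 79: fwd; pos5(id93) recv 70: drop; pos0(id59) recv 93: fwd
After round 1: 3 messages still in flight

Answer: 3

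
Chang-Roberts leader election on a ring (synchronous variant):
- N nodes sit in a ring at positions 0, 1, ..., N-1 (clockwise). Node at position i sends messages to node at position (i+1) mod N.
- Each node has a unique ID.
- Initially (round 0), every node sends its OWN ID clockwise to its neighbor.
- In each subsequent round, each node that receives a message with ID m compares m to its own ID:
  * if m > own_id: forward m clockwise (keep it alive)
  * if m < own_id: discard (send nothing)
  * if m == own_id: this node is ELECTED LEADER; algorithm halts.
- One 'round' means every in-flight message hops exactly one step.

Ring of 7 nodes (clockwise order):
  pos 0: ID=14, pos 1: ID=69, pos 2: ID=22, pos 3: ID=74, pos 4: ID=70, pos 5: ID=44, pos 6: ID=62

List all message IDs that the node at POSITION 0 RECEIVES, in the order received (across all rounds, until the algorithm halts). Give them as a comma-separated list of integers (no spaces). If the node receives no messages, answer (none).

Round 1: pos1(id69) recv 14: drop; pos2(id22) recv 69: fwd; pos3(id74) recv 22: drop; pos4(id70) recv 74: fwd; pos5(id44) recv 70: fwd; pos6(id62) recv 44: drop; pos0(id14) recv 62: fwd
Round 2: pos3(id74) recv 69: drop; pos5(id44) recv 74: fwd; pos6(id62) recv 70: fwd; pos1(id69) recv 62: drop
Round 3: pos6(id62) recv 74: fwd; pos0(id14) recv 70: fwd
Round 4: pos0(id14) recv 74: fwd; pos1(id69) recv 70: fwd
Round 5: pos1(id69) recv 74: fwd; pos2(id22) recv 70: fwd
Round 6: pos2(id22) recv 74: fwd; pos3(id74) recv 70: drop
Round 7: pos3(id74) recv 74: ELECTED

Answer: 62,70,74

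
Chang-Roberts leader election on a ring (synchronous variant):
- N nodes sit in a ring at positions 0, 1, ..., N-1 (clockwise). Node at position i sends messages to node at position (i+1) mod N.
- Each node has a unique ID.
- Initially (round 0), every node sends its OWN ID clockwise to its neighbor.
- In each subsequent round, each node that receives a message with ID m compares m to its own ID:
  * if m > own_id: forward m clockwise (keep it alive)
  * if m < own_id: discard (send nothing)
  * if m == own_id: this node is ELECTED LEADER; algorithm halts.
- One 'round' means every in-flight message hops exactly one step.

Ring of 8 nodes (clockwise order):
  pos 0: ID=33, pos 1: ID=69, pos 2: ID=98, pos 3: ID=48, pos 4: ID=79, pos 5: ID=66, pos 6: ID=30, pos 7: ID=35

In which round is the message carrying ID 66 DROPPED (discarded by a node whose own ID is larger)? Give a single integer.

Round 1: pos1(id69) recv 33: drop; pos2(id98) recv 69: drop; pos3(id48) recv 98: fwd; pos4(id79) recv 48: drop; pos5(id66) recv 79: fwd; pos6(id30) recv 66: fwd; pos7(id35) recv 30: drop; pos0(id33) recv 35: fwd
Round 2: pos4(id79) recv 98: fwd; pos6(id30) recv 79: fwd; pos7(id35) recv 66: fwd; pos1(id69) recv 35: drop
Round 3: pos5(id66) recv 98: fwd; pos7(id35) recv 79: fwd; pos0(id33) recv 66: fwd
Round 4: pos6(id30) recv 98: fwd; pos0(id33) recv 79: fwd; pos1(id69) recv 66: drop
Round 5: pos7(id35) recv 98: fwd; pos1(id69) recv 79: fwd
Round 6: pos0(id33) recv 98: fwd; pos2(id98) recv 79: drop
Round 7: pos1(id69) recv 98: fwd
Round 8: pos2(id98) recv 98: ELECTED
Message ID 66 originates at pos 5; dropped at pos 1 in round 4

Answer: 4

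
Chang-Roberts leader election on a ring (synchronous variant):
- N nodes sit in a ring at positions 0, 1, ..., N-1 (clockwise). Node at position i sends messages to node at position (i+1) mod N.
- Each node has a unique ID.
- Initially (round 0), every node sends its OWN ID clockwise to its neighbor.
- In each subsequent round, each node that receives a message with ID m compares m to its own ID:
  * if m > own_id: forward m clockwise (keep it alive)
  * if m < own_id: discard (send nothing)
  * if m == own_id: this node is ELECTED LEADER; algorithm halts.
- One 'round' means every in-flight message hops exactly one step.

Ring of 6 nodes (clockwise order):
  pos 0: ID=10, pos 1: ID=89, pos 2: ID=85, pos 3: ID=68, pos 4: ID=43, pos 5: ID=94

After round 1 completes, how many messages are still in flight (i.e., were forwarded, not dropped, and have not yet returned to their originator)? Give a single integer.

Round 1: pos1(id89) recv 10: drop; pos2(id85) recv 89: fwd; pos3(id68) recv 85: fwd; pos4(id43) recv 68: fwd; pos5(id94) recv 43: drop; pos0(id10) recv 94: fwd
After round 1: 4 messages still in flight

Answer: 4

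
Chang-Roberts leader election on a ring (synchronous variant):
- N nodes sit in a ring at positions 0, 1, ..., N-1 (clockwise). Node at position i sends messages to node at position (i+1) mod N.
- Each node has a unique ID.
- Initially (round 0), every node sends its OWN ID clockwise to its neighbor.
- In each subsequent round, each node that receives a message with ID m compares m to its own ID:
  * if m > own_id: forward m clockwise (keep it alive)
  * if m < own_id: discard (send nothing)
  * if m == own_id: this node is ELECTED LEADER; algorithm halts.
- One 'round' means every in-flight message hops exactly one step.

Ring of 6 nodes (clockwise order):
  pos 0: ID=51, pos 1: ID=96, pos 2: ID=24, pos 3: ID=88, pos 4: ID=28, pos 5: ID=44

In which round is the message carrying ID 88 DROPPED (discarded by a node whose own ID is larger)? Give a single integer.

Answer: 4

Derivation:
Round 1: pos1(id96) recv 51: drop; pos2(id24) recv 96: fwd; pos3(id88) recv 24: drop; pos4(id28) recv 88: fwd; pos5(id44) recv 28: drop; pos0(id51) recv 44: drop
Round 2: pos3(id88) recv 96: fwd; pos5(id44) recv 88: fwd
Round 3: pos4(id28) recv 96: fwd; pos0(id51) recv 88: fwd
Round 4: pos5(id44) recv 96: fwd; pos1(id96) recv 88: drop
Round 5: pos0(id51) recv 96: fwd
Round 6: pos1(id96) recv 96: ELECTED
Message ID 88 originates at pos 3; dropped at pos 1 in round 4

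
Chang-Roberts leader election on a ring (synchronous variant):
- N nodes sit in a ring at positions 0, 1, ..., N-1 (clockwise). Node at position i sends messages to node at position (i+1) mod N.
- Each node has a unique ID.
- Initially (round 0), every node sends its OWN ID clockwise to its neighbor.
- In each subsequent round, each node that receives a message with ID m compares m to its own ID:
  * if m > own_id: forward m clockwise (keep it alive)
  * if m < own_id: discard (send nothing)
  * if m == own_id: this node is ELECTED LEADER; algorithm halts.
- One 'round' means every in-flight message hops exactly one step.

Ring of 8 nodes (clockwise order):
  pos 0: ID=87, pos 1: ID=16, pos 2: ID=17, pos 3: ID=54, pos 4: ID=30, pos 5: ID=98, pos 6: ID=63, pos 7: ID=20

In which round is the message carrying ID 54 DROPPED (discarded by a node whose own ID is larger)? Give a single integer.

Round 1: pos1(id16) recv 87: fwd; pos2(id17) recv 16: drop; pos3(id54) recv 17: drop; pos4(id30) recv 54: fwd; pos5(id98) recv 30: drop; pos6(id63) recv 98: fwd; pos7(id20) recv 63: fwd; pos0(id87) recv 20: drop
Round 2: pos2(id17) recv 87: fwd; pos5(id98) recv 54: drop; pos7(id20) recv 98: fwd; pos0(id87) recv 63: drop
Round 3: pos3(id54) recv 87: fwd; pos0(id87) recv 98: fwd
Round 4: pos4(id30) recv 87: fwd; pos1(id16) recv 98: fwd
Round 5: pos5(id98) recv 87: drop; pos2(id17) recv 98: fwd
Round 6: pos3(id54) recv 98: fwd
Round 7: pos4(id30) recv 98: fwd
Round 8: pos5(id98) recv 98: ELECTED
Message ID 54 originates at pos 3; dropped at pos 5 in round 2

Answer: 2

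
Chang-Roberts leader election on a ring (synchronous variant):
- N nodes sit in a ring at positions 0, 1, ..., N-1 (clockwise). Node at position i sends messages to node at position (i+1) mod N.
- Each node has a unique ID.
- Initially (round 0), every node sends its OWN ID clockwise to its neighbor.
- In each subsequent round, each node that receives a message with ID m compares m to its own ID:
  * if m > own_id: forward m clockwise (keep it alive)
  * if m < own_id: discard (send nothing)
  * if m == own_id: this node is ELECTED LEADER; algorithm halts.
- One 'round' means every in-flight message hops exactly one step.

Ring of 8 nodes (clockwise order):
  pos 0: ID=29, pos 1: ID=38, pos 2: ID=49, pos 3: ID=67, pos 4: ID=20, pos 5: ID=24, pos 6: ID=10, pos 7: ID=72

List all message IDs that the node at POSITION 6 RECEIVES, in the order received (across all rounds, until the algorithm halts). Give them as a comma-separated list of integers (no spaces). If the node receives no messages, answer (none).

Round 1: pos1(id38) recv 29: drop; pos2(id49) recv 38: drop; pos3(id67) recv 49: drop; pos4(id20) recv 67: fwd; pos5(id24) recv 20: drop; pos6(id10) recv 24: fwd; pos7(id72) recv 10: drop; pos0(id29) recv 72: fwd
Round 2: pos5(id24) recv 67: fwd; pos7(id72) recv 24: drop; pos1(id38) recv 72: fwd
Round 3: pos6(id10) recv 67: fwd; pos2(id49) recv 72: fwd
Round 4: pos7(id72) recv 67: drop; pos3(id67) recv 72: fwd
Round 5: pos4(id20) recv 72: fwd
Round 6: pos5(id24) recv 72: fwd
Round 7: pos6(id10) recv 72: fwd
Round 8: pos7(id72) recv 72: ELECTED

Answer: 24,67,72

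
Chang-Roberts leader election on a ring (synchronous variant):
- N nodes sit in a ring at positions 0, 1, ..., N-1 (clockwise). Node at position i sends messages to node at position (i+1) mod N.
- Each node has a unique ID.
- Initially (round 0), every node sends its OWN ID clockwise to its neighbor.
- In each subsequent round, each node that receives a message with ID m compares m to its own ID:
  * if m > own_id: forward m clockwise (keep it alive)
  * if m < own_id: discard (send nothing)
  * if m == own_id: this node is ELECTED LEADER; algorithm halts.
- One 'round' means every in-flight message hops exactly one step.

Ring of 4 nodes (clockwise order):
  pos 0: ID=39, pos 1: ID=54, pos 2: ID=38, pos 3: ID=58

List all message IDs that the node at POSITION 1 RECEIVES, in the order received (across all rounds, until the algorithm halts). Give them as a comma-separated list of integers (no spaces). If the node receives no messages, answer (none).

Round 1: pos1(id54) recv 39: drop; pos2(id38) recv 54: fwd; pos3(id58) recv 38: drop; pos0(id39) recv 58: fwd
Round 2: pos3(id58) recv 54: drop; pos1(id54) recv 58: fwd
Round 3: pos2(id38) recv 58: fwd
Round 4: pos3(id58) recv 58: ELECTED

Answer: 39,58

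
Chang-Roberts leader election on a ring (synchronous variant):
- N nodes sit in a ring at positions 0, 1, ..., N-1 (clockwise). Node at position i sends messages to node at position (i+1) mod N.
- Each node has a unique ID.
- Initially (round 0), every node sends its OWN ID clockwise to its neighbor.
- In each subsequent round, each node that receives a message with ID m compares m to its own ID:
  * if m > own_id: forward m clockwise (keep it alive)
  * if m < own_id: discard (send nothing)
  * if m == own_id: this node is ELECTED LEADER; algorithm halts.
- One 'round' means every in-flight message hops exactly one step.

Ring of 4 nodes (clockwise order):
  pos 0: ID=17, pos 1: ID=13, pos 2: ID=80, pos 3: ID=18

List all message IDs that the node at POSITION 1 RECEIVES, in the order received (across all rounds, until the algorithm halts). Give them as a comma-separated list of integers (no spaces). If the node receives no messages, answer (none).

Round 1: pos1(id13) recv 17: fwd; pos2(id80) recv 13: drop; pos3(id18) recv 80: fwd; pos0(id17) recv 18: fwd
Round 2: pos2(id80) recv 17: drop; pos0(id17) recv 80: fwd; pos1(id13) recv 18: fwd
Round 3: pos1(id13) recv 80: fwd; pos2(id80) recv 18: drop
Round 4: pos2(id80) recv 80: ELECTED

Answer: 17,18,80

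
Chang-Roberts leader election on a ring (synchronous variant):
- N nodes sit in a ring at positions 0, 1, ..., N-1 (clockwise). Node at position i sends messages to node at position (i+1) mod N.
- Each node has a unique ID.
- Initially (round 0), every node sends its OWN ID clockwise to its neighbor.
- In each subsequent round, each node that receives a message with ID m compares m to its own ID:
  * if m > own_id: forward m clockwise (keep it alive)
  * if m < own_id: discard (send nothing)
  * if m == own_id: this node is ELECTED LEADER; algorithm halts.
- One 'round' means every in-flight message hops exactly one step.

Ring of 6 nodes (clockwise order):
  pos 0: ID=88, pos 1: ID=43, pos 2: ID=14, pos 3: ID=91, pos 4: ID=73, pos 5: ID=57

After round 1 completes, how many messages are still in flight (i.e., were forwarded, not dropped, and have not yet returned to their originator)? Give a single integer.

Round 1: pos1(id43) recv 88: fwd; pos2(id14) recv 43: fwd; pos3(id91) recv 14: drop; pos4(id73) recv 91: fwd; pos5(id57) recv 73: fwd; pos0(id88) recv 57: drop
After round 1: 4 messages still in flight

Answer: 4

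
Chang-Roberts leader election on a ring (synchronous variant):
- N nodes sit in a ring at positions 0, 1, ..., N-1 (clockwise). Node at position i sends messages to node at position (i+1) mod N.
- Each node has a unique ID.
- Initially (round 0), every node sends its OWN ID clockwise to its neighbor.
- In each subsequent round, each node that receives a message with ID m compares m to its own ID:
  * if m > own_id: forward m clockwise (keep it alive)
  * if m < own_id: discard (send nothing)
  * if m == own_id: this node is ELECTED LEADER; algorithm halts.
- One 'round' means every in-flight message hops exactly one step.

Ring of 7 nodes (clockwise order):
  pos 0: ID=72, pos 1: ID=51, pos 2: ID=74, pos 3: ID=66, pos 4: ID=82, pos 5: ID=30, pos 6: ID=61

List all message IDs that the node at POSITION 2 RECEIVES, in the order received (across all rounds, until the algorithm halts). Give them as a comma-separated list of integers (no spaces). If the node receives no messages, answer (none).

Answer: 51,72,82

Derivation:
Round 1: pos1(id51) recv 72: fwd; pos2(id74) recv 51: drop; pos3(id66) recv 74: fwd; pos4(id82) recv 66: drop; pos5(id30) recv 82: fwd; pos6(id61) recv 30: drop; pos0(id72) recv 61: drop
Round 2: pos2(id74) recv 72: drop; pos4(id82) recv 74: drop; pos6(id61) recv 82: fwd
Round 3: pos0(id72) recv 82: fwd
Round 4: pos1(id51) recv 82: fwd
Round 5: pos2(id74) recv 82: fwd
Round 6: pos3(id66) recv 82: fwd
Round 7: pos4(id82) recv 82: ELECTED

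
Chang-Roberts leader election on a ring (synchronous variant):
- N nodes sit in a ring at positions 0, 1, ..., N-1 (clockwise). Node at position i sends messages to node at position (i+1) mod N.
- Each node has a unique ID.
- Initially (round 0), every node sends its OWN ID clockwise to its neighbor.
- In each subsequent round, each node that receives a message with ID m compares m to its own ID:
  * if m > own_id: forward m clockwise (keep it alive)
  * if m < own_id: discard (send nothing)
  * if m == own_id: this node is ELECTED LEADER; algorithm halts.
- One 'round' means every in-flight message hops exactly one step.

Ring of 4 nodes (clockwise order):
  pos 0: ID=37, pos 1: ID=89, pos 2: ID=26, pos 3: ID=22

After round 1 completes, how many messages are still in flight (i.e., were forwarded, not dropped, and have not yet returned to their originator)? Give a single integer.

Answer: 2

Derivation:
Round 1: pos1(id89) recv 37: drop; pos2(id26) recv 89: fwd; pos3(id22) recv 26: fwd; pos0(id37) recv 22: drop
After round 1: 2 messages still in flight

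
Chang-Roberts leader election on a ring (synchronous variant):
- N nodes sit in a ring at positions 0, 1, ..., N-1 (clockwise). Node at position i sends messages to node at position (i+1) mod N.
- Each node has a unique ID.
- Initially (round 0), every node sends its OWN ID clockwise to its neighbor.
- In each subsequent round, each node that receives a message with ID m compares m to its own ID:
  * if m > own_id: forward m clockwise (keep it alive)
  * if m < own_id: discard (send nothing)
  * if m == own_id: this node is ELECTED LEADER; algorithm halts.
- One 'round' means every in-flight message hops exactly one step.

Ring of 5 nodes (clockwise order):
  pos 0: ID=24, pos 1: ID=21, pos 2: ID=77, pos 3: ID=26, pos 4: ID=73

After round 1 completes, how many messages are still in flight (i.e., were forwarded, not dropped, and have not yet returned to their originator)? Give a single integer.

Round 1: pos1(id21) recv 24: fwd; pos2(id77) recv 21: drop; pos3(id26) recv 77: fwd; pos4(id73) recv 26: drop; pos0(id24) recv 73: fwd
After round 1: 3 messages still in flight

Answer: 3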